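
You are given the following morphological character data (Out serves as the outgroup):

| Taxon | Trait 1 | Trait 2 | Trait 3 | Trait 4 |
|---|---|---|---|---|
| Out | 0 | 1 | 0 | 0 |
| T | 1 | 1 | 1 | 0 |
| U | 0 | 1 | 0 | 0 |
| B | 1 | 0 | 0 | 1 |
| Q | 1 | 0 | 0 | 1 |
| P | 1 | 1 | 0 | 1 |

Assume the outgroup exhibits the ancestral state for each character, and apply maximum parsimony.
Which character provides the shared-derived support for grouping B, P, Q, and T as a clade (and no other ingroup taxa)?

Trait 1

Character polarity is set by the outgroup: the derived state is whichever differs from the outgroup's state, so for Trait 2 the derived state is '0', and for the remaining characters it is '1'.
Only B, P, Q, and T show the derived state '1' for Trait 1, supporting them as a clade.
Only B and Q show the derived state '0' for Trait 2, supporting them as a clade.
Trait 3 (derived state '1') is unique to T (autapomorphy; uninformative for grouping).
Only B, P, and Q show the derived state '1' for Trait 4, supporting them as a clade.
Most parsimonious ingroup topology: ((T,((B,Q),P)),U).
The clade {B, P, Q, T} is supported by Trait 1: its derived state '1' occurs in exactly those taxa and in no other taxon (including the outgroup).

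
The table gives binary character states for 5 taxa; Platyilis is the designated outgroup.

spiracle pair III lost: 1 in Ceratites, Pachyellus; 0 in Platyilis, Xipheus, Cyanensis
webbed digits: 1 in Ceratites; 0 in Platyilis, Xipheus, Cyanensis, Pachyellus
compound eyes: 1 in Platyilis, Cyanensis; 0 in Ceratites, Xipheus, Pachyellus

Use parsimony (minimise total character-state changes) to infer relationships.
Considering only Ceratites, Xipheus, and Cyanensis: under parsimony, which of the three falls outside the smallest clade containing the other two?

Cyanensis

Character polarity is set by the outgroup: the derived state is whichever differs from the outgroup's state, so for compound eyes the derived state is '0', and for the remaining characters it is '1'.
Only Ceratites and Pachyellus show the derived state '1' for spiracle pair III lost, supporting them as a clade.
webbed digits (derived state '1') is unique to Ceratites (autapomorphy; uninformative for grouping).
compound eyes: derived state '0' in Ceratites, Pachyellus, and Xipheus only — synapomorphy for {Ceratites, Pachyellus, Xipheus}.
Most parsimonious ingroup topology: (((Ceratites,Pachyellus),Xipheus),Cyanensis).
Ceratites and Xipheus share a more recent common ancestor with each other than either does with Cyanensis, so Cyanensis is the least closely related of the three.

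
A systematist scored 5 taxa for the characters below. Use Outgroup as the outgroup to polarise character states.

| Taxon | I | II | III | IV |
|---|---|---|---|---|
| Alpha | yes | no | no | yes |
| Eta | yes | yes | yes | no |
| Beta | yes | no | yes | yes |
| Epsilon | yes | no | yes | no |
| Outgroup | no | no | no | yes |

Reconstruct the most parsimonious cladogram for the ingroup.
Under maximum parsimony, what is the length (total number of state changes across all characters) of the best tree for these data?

4

Character polarity is set by the outgroup: the derived state is whichever differs from the outgroup's state, so for IV the derived state is 'no', and for the remaining characters it is 'yes'.
All ingroup taxa share the derived state 'yes' for I; it defines the ingroup but does not resolve relationships within it.
II: derived state 'yes' in Eta only — an autapomorphy, so it tells us nothing about relationships among taxa.
Only Beta, Epsilon, and Eta show the derived state 'yes' for III, supporting them as a clade.
IV (derived state 'no') is shared by Epsilon and Eta — a synapomorphy uniting that clade.
Most parsimonious ingroup topology: ((Beta,(Epsilon,Eta)),Alpha).
Changes per character on this tree: I: 1; II: 1; III: 1; IV: 1.
Total = 4.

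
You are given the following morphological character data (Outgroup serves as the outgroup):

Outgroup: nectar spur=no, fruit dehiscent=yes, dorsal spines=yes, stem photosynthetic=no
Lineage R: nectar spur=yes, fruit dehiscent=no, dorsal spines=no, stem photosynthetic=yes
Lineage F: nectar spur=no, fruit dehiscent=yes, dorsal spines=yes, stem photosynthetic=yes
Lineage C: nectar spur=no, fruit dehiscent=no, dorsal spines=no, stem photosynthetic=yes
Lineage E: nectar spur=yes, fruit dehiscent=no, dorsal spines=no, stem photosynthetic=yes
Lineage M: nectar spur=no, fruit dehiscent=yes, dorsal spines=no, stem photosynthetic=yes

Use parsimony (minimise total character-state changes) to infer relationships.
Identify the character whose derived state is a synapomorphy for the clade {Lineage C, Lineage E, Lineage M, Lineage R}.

dorsal spines

Character polarity is set by the outgroup: the derived state is whichever differs from the outgroup's state, so for fruit dehiscent, dorsal spines the derived state is 'no', and for the remaining characters it is 'yes'.
nectar spur (derived state 'yes') is shared by Lineage E and Lineage R — a synapomorphy uniting that clade.
fruit dehiscent: derived state 'no' in Lineage C, Lineage E, and Lineage R only — synapomorphy for {Lineage C, Lineage E, Lineage R}.
dorsal spines: derived state 'no' in Lineage C, Lineage E, Lineage M, and Lineage R only — synapomorphy for {Lineage C, Lineage E, Lineage M, Lineage R}.
stem photosynthetic (derived state 'yes') is shared by all ingroup taxa — unites the whole ingroup.
Most parsimonious ingroup topology: ((((Lineage R,Lineage E),Lineage C),Lineage M),Lineage F).
The clade {Lineage C, Lineage E, Lineage M, Lineage R} is supported by dorsal spines: its derived state 'no' occurs in exactly those taxa and in no other taxon (including the outgroup).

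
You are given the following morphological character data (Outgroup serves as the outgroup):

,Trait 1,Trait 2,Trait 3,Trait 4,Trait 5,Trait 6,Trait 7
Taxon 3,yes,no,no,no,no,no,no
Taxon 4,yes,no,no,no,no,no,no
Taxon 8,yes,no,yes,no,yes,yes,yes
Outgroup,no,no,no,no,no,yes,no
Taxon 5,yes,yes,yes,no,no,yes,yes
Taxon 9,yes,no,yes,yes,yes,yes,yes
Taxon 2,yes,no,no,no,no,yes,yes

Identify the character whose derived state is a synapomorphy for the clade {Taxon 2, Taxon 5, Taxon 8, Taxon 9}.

Trait 7

Character polarity is set by the outgroup: the derived state is whichever differs from the outgroup's state, so for Trait 6 the derived state is 'no', and for the remaining characters it is 'yes'.
Trait 1 (derived state 'yes') is shared by all ingroup taxa — unites the whole ingroup.
Trait 2 (derived state 'yes') is unique to Taxon 5 (autapomorphy; uninformative for grouping).
Only Taxon 5, Taxon 8, and Taxon 9 show the derived state 'yes' for Trait 3, supporting them as a clade.
Trait 4 (derived state 'yes') is unique to Taxon 9 (autapomorphy; uninformative for grouping).
Trait 5: derived state 'yes' in Taxon 8 and Taxon 9 only — synapomorphy for {Taxon 8, Taxon 9}.
Trait 6: derived state 'no' in Taxon 3 and Taxon 4 only — synapomorphy for {Taxon 3, Taxon 4}.
Trait 7 (derived state 'yes') is shared by Taxon 2, Taxon 5, Taxon 8, and Taxon 9 — a synapomorphy uniting that clade.
Most parsimonious ingroup topology: (((Taxon 5,(Taxon 9,Taxon 8)),Taxon 2),(Taxon 4,Taxon 3)).
The clade {Taxon 2, Taxon 5, Taxon 8, Taxon 9} is supported by Trait 7: its derived state 'yes' occurs in exactly those taxa and in no other taxon (including the outgroup).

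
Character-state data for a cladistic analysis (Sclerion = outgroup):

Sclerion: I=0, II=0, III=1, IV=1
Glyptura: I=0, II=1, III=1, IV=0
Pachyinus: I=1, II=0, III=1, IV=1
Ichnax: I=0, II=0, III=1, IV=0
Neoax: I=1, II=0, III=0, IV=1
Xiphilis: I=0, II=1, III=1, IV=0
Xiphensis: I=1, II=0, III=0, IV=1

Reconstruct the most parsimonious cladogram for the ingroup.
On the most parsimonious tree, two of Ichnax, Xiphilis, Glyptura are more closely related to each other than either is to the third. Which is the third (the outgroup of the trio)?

Ichnax

Character polarity is set by the outgroup: the derived state is whichever differs from the outgroup's state, so for III, IV the derived state is '0', and for the remaining characters it is '1'.
I: derived state '1' in Neoax, Pachyinus, and Xiphensis only — synapomorphy for {Neoax, Pachyinus, Xiphensis}.
Only Glyptura and Xiphilis show the derived state '1' for II, supporting them as a clade.
III: derived state '0' in Neoax and Xiphensis only — synapomorphy for {Neoax, Xiphensis}.
Only Glyptura, Ichnax, and Xiphilis show the derived state '0' for IV, supporting them as a clade.
Most parsimonious ingroup topology: (((Glyptura,Xiphilis),Ichnax),(Pachyinus,(Neoax,Xiphensis))).
Xiphilis and Glyptura share a more recent common ancestor with each other than either does with Ichnax, so Ichnax is the least closely related of the three.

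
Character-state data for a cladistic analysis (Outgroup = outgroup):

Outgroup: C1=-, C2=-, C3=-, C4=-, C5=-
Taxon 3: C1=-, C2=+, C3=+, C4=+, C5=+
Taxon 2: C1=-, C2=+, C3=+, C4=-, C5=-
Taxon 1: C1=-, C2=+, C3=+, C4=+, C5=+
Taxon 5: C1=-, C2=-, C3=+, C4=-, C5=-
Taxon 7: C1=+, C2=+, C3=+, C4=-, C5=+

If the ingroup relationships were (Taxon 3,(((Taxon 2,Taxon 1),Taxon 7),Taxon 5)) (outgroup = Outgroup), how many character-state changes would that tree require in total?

Map each character onto (Taxon 3,(((Taxon 2,Taxon 1),Taxon 7),Taxon 5)) (rooted by Outgroup) and count the minimum state changes it requires (Fitch parsimony):
C1: 1; C2: 2; C3: 1; C4: 2; C5: 3.
Total tree length = 9.

9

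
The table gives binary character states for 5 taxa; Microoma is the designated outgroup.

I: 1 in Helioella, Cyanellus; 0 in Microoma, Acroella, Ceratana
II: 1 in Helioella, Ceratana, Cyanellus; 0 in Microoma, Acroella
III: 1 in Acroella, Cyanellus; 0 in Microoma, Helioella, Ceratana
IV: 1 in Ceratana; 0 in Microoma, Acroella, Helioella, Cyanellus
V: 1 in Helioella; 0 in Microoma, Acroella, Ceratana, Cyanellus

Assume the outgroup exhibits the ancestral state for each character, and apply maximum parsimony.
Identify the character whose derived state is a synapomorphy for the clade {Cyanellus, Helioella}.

The outgroup has state '0' for every character, so '1' is the derived state throughout.
Only Cyanellus and Helioella show the derived state '1' for I, supporting them as a clade.
II (derived state '1') is shared by Ceratana, Cyanellus, and Helioella — a synapomorphy uniting that clade.
III (state '1') occurs in Acroella and Cyanellus but conflicts with the nesting implied by the other characters — most parsimoniously interpreted as homoplasy.
IV (derived state '1') is unique to Ceratana (autapomorphy; uninformative for grouping).
V: derived state '1' in Helioella only — an autapomorphy, so it tells us nothing about relationships among taxa.
Most parsimonious ingroup topology: (Acroella,((Helioella,Cyanellus),Ceratana)).
The clade {Cyanellus, Helioella} is supported by I: its derived state '1' occurs in exactly those taxa and in no other taxon (including the outgroup).

I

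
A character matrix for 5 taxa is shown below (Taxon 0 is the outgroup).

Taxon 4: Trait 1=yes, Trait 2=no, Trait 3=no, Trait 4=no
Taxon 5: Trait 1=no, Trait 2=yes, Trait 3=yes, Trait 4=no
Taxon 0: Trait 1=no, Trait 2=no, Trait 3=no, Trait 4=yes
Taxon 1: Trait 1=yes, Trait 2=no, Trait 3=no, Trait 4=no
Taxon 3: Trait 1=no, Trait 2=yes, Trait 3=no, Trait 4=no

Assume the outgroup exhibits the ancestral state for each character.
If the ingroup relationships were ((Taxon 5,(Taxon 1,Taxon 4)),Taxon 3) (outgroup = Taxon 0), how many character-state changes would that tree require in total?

5

Map each character onto ((Taxon 5,(Taxon 1,Taxon 4)),Taxon 3) (rooted by Taxon 0) and count the minimum state changes it requires (Fitch parsimony):
Trait 1: 1; Trait 2: 2; Trait 3: 1; Trait 4: 1.
Total tree length = 5.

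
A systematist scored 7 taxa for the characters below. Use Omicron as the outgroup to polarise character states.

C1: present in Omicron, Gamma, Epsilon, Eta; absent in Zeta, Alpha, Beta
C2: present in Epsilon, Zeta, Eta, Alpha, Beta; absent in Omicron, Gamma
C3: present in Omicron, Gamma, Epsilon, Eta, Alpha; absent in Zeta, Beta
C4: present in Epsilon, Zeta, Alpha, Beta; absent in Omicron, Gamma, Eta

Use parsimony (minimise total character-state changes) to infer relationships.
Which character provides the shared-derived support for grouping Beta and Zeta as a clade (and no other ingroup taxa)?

C3

Character polarity is set by the outgroup: the derived state is whichever differs from the outgroup's state, so for C1, C3 the derived state is 'absent', and for the remaining characters it is 'present'.
Only Alpha, Beta, and Zeta show the derived state 'absent' for C1, supporting them as a clade.
C2: derived state 'present' in Alpha, Beta, Epsilon, Eta, and Zeta only — synapomorphy for {Alpha, Beta, Epsilon, Eta, Zeta}.
C3 (derived state 'absent') is shared by Beta and Zeta — a synapomorphy uniting that clade.
Only Alpha, Beta, Epsilon, and Zeta show the derived state 'present' for C4, supporting them as a clade.
Most parsimonious ingroup topology: (Gamma,((Epsilon,((Zeta,Beta),Alpha)),Eta)).
The clade {Beta, Zeta} is supported by C3: its derived state 'absent' occurs in exactly those taxa and in no other taxon (including the outgroup).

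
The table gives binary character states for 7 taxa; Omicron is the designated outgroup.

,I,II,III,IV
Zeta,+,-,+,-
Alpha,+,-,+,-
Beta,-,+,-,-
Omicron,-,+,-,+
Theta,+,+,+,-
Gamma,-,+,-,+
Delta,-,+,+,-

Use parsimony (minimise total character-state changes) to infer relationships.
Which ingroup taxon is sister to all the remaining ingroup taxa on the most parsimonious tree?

Character polarity is set by the outgroup: the derived state is whichever differs from the outgroup's state, so for II, IV the derived state is '-', and for the remaining characters it is '+'.
Only Alpha, Theta, and Zeta show the derived state '+' for I, supporting them as a clade.
Only Alpha and Zeta show the derived state '-' for II, supporting them as a clade.
III: derived state '+' in Alpha, Delta, Theta, and Zeta only — synapomorphy for {Alpha, Delta, Theta, Zeta}.
Only Alpha, Beta, Delta, Theta, and Zeta show the derived state '-' for IV, supporting them as a clade.
Most parsimonious ingroup topology: (((((Alpha,Zeta),Theta),Delta),Beta),Gamma).
Gamma is sister to the clade containing all other ingroup taxa, so it is the earliest-diverging (most basal) ingroup lineage.

Gamma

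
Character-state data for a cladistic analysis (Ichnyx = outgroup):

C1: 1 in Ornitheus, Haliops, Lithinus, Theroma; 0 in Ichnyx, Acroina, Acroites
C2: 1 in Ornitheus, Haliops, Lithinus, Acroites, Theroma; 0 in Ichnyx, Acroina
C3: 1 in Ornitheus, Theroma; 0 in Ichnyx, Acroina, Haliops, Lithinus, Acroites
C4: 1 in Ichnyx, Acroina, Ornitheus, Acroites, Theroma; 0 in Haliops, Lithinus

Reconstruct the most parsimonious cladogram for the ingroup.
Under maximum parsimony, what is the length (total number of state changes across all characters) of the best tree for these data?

Character polarity is set by the outgroup: the derived state is whichever differs from the outgroup's state, so for C4 the derived state is '0', and for the remaining characters it is '1'.
Only Haliops, Lithinus, Ornitheus, and Theroma show the derived state '1' for C1, supporting them as a clade.
Only Acroites, Haliops, Lithinus, Ornitheus, and Theroma show the derived state '1' for C2, supporting them as a clade.
Only Ornitheus and Theroma show the derived state '1' for C3, supporting them as a clade.
Only Haliops and Lithinus show the derived state '0' for C4, supporting them as a clade.
Most parsimonious ingroup topology: (Acroina,(((Ornitheus,Theroma),(Haliops,Lithinus)),Acroites)).
Changes per character on this tree: C1: 1; C2: 1; C3: 1; C4: 1.
Total = 4.

4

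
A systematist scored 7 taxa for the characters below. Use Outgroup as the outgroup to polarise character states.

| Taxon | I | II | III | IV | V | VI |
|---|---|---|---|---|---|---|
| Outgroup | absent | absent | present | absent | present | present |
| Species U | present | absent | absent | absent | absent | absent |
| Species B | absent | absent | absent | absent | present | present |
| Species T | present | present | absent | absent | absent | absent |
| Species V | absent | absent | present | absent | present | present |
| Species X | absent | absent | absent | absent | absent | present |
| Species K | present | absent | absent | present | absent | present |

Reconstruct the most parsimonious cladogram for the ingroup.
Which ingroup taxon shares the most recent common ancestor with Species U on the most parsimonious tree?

Species T

Character polarity is set by the outgroup: the derived state is whichever differs from the outgroup's state, so for III, V, VI the derived state is 'absent', and for the remaining characters it is 'present'.
I (derived state 'present') is shared by Species K, Species T, and Species U — a synapomorphy uniting that clade.
II: derived state 'present' in Species T only — an autapomorphy, so it tells us nothing about relationships among taxa.
Only Species B, Species K, Species T, Species U, and Species X show the derived state 'absent' for III, supporting them as a clade.
IV: derived state 'present' in Species K only — an autapomorphy, so it tells us nothing about relationships among taxa.
Only Species K, Species T, Species U, and Species X show the derived state 'absent' for V, supporting them as a clade.
VI (derived state 'absent') is shared by Species T and Species U — a synapomorphy uniting that clade.
Most parsimonious ingroup topology: (((((Species U,Species T),Species K),Species X),Species B),Species V).
Species U and Species T form a cherry on this tree, so they are sister taxa.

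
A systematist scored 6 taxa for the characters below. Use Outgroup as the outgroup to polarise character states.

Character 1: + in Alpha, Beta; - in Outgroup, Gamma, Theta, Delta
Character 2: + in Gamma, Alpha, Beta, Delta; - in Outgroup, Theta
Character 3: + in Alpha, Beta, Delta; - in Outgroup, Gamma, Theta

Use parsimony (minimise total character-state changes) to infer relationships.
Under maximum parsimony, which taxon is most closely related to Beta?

The outgroup has state '-' for every character, so '+' is the derived state throughout.
Character 1 (derived state '+') is shared by Alpha and Beta — a synapomorphy uniting that clade.
Only Alpha, Beta, Delta, and Gamma show the derived state '+' for Character 2, supporting them as a clade.
Only Alpha, Beta, and Delta show the derived state '+' for Character 3, supporting them as a clade.
Most parsimonious ingroup topology: ((Gamma,((Alpha,Beta),Delta)),Theta).
Beta and Alpha form a cherry on this tree, so they are sister taxa.

Alpha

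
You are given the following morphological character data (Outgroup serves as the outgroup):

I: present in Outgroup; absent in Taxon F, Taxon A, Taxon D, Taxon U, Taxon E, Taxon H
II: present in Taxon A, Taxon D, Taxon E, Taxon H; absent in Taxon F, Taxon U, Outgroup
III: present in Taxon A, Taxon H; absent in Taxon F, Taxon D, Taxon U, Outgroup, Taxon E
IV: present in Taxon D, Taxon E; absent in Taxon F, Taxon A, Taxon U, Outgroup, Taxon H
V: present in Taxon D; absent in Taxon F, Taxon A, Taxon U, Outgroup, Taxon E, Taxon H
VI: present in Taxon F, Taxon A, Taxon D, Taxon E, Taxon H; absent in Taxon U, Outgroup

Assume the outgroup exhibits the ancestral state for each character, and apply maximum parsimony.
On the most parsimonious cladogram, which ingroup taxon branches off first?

Character polarity is set by the outgroup: the derived state is whichever differs from the outgroup's state, so for I the derived state is 'absent', and for the remaining characters it is 'present'.
All ingroup taxa share the derived state 'absent' for I; it defines the ingroup but does not resolve relationships within it.
II (derived state 'present') is shared by Taxon A, Taxon D, Taxon E, and Taxon H — a synapomorphy uniting that clade.
III: derived state 'present' in Taxon A and Taxon H only — synapomorphy for {Taxon A, Taxon H}.
IV: derived state 'present' in Taxon D and Taxon E only — synapomorphy for {Taxon D, Taxon E}.
V: derived state 'present' in Taxon D only — an autapomorphy, so it tells us nothing about relationships among taxa.
Only Taxon A, Taxon D, Taxon E, Taxon F, and Taxon H show the derived state 'present' for VI, supporting them as a clade.
Most parsimonious ingroup topology: ((((Taxon H,Taxon A),(Taxon E,Taxon D)),Taxon F),Taxon U).
Taxon U is sister to the clade containing all other ingroup taxa, so it is the earliest-diverging (most basal) ingroup lineage.

Taxon U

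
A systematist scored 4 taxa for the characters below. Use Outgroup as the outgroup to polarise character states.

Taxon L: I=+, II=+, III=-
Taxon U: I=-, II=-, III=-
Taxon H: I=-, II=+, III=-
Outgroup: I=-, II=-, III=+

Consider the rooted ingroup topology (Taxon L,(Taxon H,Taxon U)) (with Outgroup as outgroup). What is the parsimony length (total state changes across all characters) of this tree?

Map each character onto (Taxon L,(Taxon H,Taxon U)) (rooted by Outgroup) and count the minimum state changes it requires (Fitch parsimony):
I: 1; II: 2; III: 1.
Total tree length = 4.

4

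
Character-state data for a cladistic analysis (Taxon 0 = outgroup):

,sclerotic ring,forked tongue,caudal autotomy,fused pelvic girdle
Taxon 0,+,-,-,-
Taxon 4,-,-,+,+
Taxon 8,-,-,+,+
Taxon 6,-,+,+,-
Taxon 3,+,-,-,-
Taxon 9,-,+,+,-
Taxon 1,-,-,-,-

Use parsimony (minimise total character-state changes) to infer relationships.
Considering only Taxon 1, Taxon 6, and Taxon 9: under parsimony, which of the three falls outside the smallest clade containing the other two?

Character polarity is set by the outgroup: the derived state is whichever differs from the outgroup's state, so for sclerotic ring the derived state is '-', and for the remaining characters it is '+'.
sclerotic ring (derived state '-') is shared by Taxon 1, Taxon 4, Taxon 6, Taxon 8, and Taxon 9 — a synapomorphy uniting that clade.
forked tongue (derived state '+') is shared by Taxon 6 and Taxon 9 — a synapomorphy uniting that clade.
caudal autotomy: derived state '+' in Taxon 4, Taxon 6, Taxon 8, and Taxon 9 only — synapomorphy for {Taxon 4, Taxon 6, Taxon 8, Taxon 9}.
Only Taxon 4 and Taxon 8 show the derived state '+' for fused pelvic girdle, supporting them as a clade.
Most parsimonious ingroup topology: ((((Taxon 4,Taxon 8),(Taxon 6,Taxon 9)),Taxon 1),Taxon 3).
Taxon 6 and Taxon 9 share a more recent common ancestor with each other than either does with Taxon 1, so Taxon 1 is the least closely related of the three.

Taxon 1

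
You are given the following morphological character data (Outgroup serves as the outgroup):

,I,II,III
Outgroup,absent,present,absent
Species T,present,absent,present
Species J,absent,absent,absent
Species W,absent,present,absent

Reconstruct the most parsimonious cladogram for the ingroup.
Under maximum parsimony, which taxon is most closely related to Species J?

Species T

Character polarity is set by the outgroup: the derived state is whichever differs from the outgroup's state, so for II the derived state is 'absent', and for the remaining characters it is 'present'.
I: derived state 'present' in Species T only — an autapomorphy, so it tells us nothing about relationships among taxa.
Only Species J and Species T show the derived state 'absent' for II, supporting them as a clade.
III (derived state 'present') is unique to Species T (autapomorphy; uninformative for grouping).
Most parsimonious ingroup topology: (Species W,(Species J,Species T)).
Species J and Species T form a cherry on this tree, so they are sister taxa.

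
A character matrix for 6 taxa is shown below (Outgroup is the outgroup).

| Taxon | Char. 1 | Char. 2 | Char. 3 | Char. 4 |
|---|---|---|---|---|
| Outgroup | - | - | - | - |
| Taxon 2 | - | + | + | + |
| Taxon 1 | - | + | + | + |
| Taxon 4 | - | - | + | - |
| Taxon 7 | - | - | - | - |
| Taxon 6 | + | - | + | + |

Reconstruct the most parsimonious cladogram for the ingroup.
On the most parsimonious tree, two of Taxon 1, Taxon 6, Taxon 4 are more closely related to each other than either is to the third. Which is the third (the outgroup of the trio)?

The outgroup has state '-' for every character, so '+' is the derived state throughout.
Char. 1 (derived state '+') is unique to Taxon 6 (autapomorphy; uninformative for grouping).
Only Taxon 1 and Taxon 2 show the derived state '+' for Char. 2, supporting them as a clade.
Only Taxon 1, Taxon 2, Taxon 4, and Taxon 6 show the derived state '+' for Char. 3, supporting them as a clade.
Char. 4 (derived state '+') is shared by Taxon 1, Taxon 2, and Taxon 6 — a synapomorphy uniting that clade.
Most parsimonious ingroup topology: ((((Taxon 2,Taxon 1),Taxon 6),Taxon 4),Taxon 7).
Taxon 1 and Taxon 6 share a more recent common ancestor with each other than either does with Taxon 4, so Taxon 4 is the least closely related of the three.

Taxon 4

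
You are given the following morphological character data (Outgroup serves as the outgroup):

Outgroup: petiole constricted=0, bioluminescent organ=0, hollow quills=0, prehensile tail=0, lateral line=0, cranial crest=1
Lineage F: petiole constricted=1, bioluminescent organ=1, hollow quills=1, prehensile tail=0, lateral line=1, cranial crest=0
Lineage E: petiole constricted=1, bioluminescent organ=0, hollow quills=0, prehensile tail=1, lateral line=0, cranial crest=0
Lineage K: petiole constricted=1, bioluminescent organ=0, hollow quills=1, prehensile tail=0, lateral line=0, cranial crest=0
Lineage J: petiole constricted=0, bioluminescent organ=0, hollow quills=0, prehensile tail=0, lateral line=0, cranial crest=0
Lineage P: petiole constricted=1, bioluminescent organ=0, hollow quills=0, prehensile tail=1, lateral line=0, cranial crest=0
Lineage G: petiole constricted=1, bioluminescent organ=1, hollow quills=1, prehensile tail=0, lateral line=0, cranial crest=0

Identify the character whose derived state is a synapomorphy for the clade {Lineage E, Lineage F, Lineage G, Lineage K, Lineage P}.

Character polarity is set by the outgroup: the derived state is whichever differs from the outgroup's state, so for cranial crest the derived state is '0', and for the remaining characters it is '1'.
petiole constricted (derived state '1') is shared by Lineage E, Lineage F, Lineage G, Lineage K, and Lineage P — a synapomorphy uniting that clade.
bioluminescent organ: derived state '1' in Lineage F and Lineage G only — synapomorphy for {Lineage F, Lineage G}.
hollow quills (derived state '1') is shared by Lineage F, Lineage G, and Lineage K — a synapomorphy uniting that clade.
Only Lineage E and Lineage P show the derived state '1' for prehensile tail, supporting them as a clade.
lateral line: derived state '1' in Lineage F only — an autapomorphy, so it tells us nothing about relationships among taxa.
cranial crest (derived state '0') is shared by all ingroup taxa — unites the whole ingroup.
Most parsimonious ingroup topology: ((((Lineage F,Lineage G),Lineage K),(Lineage E,Lineage P)),Lineage J).
The clade {Lineage E, Lineage F, Lineage G, Lineage K, Lineage P} is supported by petiole constricted: its derived state '1' occurs in exactly those taxa and in no other taxon (including the outgroup).

petiole constricted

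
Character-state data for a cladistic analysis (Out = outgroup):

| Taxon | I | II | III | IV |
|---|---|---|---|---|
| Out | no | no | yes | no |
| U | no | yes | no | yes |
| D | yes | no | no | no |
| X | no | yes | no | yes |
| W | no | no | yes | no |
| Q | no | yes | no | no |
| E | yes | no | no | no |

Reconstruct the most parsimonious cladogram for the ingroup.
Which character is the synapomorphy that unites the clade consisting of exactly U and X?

IV

Character polarity is set by the outgroup: the derived state is whichever differs from the outgroup's state, so for III the derived state is 'no', and for the remaining characters it is 'yes'.
Only D and E show the derived state 'yes' for I, supporting them as a clade.
II (derived state 'yes') is shared by Q, U, and X — a synapomorphy uniting that clade.
III (derived state 'no') is shared by D, E, Q, U, and X — a synapomorphy uniting that clade.
IV: derived state 'yes' in U and X only — synapomorphy for {U, X}.
Most parsimonious ingroup topology: ((((U,X),Q),(D,E)),W).
The clade {U, X} is supported by IV: its derived state 'yes' occurs in exactly those taxa and in no other taxon (including the outgroup).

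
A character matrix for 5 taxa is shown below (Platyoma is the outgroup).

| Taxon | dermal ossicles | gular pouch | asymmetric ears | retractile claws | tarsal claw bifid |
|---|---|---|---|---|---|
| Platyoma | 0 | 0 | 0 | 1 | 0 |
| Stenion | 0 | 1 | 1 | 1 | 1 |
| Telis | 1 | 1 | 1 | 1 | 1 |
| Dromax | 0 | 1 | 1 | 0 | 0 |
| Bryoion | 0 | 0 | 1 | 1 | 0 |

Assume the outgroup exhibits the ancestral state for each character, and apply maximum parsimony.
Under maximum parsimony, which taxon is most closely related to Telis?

Character polarity is set by the outgroup: the derived state is whichever differs from the outgroup's state, so for retractile claws the derived state is '0', and for the remaining characters it is '1'.
dermal ossicles (derived state '1') is unique to Telis (autapomorphy; uninformative for grouping).
Only Dromax, Stenion, and Telis show the derived state '1' for gular pouch, supporting them as a clade.
asymmetric ears (derived state '1') is shared by all ingroup taxa — unites the whole ingroup.
retractile claws (derived state '0') is unique to Dromax (autapomorphy; uninformative for grouping).
Only Stenion and Telis show the derived state '1' for tarsal claw bifid, supporting them as a clade.
Most parsimonious ingroup topology: (((Stenion,Telis),Dromax),Bryoion).
Telis and Stenion form a cherry on this tree, so they are sister taxa.

Stenion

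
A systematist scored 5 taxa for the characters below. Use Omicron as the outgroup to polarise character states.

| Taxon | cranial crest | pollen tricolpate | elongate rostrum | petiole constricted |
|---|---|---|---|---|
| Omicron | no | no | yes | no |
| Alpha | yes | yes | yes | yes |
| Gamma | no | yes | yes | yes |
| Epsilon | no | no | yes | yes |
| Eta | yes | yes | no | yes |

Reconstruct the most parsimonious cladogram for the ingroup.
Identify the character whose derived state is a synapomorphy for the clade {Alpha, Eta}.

cranial crest

Character polarity is set by the outgroup: the derived state is whichever differs from the outgroup's state, so for elongate rostrum the derived state is 'no', and for the remaining characters it is 'yes'.
Only Alpha and Eta show the derived state 'yes' for cranial crest, supporting them as a clade.
Only Alpha, Eta, and Gamma show the derived state 'yes' for pollen tricolpate, supporting them as a clade.
elongate rostrum: derived state 'no' in Eta only — an autapomorphy, so it tells us nothing about relationships among taxa.
All ingroup taxa share the derived state 'yes' for petiole constricted; it defines the ingroup but does not resolve relationships within it.
Most parsimonious ingroup topology: (((Alpha,Eta),Gamma),Epsilon).
The clade {Alpha, Eta} is supported by cranial crest: its derived state 'yes' occurs in exactly those taxa and in no other taxon (including the outgroup).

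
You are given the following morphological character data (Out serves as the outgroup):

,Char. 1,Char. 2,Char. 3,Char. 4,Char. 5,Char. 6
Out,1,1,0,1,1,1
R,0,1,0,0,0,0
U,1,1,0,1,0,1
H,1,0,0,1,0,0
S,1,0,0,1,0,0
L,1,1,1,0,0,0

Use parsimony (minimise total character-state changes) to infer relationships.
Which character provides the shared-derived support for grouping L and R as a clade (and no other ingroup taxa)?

Char. 4

Character polarity is set by the outgroup: the derived state is whichever differs from the outgroup's state, so for Char. 1, Char. 2, Char. 4, Char. 5, Char. 6 the derived state is '0', and for the remaining characters it is '1'.
Char. 1: derived state '0' in R only — an autapomorphy, so it tells us nothing about relationships among taxa.
Char. 2: derived state '0' in H and S only — synapomorphy for {H, S}.
Char. 3 (derived state '1') is unique to L (autapomorphy; uninformative for grouping).
Char. 4: derived state '0' in L and R only — synapomorphy for {L, R}.
All ingroup taxa share the derived state '0' for Char. 5; it defines the ingroup but does not resolve relationships within it.
Only H, L, R, and S show the derived state '0' for Char. 6, supporting them as a clade.
Most parsimonious ingroup topology: (((L,R),(S,H)),U).
The clade {L, R} is supported by Char. 4: its derived state '0' occurs in exactly those taxa and in no other taxon (including the outgroup).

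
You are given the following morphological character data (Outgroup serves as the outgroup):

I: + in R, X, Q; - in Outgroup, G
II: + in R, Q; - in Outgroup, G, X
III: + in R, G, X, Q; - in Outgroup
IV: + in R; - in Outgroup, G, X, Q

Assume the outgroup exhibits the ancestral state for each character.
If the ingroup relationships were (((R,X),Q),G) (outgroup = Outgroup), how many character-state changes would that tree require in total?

5

Map each character onto (((R,X),Q),G) (rooted by Outgroup) and count the minimum state changes it requires (Fitch parsimony):
I: 1; II: 2; III: 1; IV: 1.
Total tree length = 5.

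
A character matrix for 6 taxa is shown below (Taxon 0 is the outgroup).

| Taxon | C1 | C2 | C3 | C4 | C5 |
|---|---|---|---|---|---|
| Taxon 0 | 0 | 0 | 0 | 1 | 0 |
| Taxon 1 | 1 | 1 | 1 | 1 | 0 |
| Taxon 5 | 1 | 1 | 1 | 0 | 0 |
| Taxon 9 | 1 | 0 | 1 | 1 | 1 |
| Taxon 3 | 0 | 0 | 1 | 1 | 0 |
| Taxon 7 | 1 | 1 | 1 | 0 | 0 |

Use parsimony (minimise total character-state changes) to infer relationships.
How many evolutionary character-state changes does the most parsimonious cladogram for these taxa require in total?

5

Character polarity is set by the outgroup: the derived state is whichever differs from the outgroup's state, so for C4 the derived state is '0', and for the remaining characters it is '1'.
C1 (derived state '1') is shared by Taxon 1, Taxon 5, Taxon 7, and Taxon 9 — a synapomorphy uniting that clade.
C2: derived state '1' in Taxon 1, Taxon 5, and Taxon 7 only — synapomorphy for {Taxon 1, Taxon 5, Taxon 7}.
C3 (derived state '1') is shared by all ingroup taxa — unites the whole ingroup.
C4: derived state '0' in Taxon 5 and Taxon 7 only — synapomorphy for {Taxon 5, Taxon 7}.
C5: derived state '1' in Taxon 9 only — an autapomorphy, so it tells us nothing about relationships among taxa.
Most parsimonious ingroup topology: (((Taxon 1,(Taxon 5,Taxon 7)),Taxon 9),Taxon 3).
Changes per character on this tree: C1: 1; C2: 1; C3: 1; C4: 1; C5: 1.
Total = 5.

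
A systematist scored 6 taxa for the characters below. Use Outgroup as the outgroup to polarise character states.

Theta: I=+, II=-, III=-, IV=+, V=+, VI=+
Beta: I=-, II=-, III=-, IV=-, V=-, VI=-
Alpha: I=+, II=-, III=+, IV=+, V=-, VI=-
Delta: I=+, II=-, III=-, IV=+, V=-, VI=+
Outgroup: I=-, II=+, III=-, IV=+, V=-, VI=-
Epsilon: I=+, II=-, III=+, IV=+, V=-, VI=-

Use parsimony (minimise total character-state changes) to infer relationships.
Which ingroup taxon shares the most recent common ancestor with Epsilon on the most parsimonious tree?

Alpha

Character polarity is set by the outgroup: the derived state is whichever differs from the outgroup's state, so for II, IV the derived state is '-', and for the remaining characters it is '+'.
Only Alpha, Delta, Epsilon, and Theta show the derived state '+' for I, supporting them as a clade.
All ingroup taxa share the derived state '-' for II; it defines the ingroup but does not resolve relationships within it.
III (derived state '+') is shared by Alpha and Epsilon — a synapomorphy uniting that clade.
IV: derived state '-' in Beta only — an autapomorphy, so it tells us nothing about relationships among taxa.
V (derived state '+') is unique to Theta (autapomorphy; uninformative for grouping).
VI (derived state '+') is shared by Delta and Theta — a synapomorphy uniting that clade.
Most parsimonious ingroup topology: (((Delta,Theta),(Epsilon,Alpha)),Beta).
Epsilon and Alpha form a cherry on this tree, so they are sister taxa.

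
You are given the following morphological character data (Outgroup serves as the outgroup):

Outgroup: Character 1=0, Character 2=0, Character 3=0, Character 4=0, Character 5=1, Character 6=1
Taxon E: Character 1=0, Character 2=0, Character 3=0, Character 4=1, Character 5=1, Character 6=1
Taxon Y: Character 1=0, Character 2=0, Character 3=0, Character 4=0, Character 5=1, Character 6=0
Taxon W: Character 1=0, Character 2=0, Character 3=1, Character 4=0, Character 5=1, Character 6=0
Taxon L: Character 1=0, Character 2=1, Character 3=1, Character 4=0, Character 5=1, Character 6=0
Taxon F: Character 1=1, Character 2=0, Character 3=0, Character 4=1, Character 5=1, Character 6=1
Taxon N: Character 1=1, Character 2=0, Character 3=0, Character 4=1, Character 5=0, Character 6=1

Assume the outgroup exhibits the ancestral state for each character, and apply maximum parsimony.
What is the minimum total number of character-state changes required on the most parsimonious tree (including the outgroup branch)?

6

Character polarity is set by the outgroup: the derived state is whichever differs from the outgroup's state, so for Character 5, Character 6 the derived state is '0', and for the remaining characters it is '1'.
Character 1 (derived state '1') is shared by Taxon F and Taxon N — a synapomorphy uniting that clade.
Character 2: derived state '1' in Taxon L only — an autapomorphy, so it tells us nothing about relationships among taxa.
Character 3: derived state '1' in Taxon L and Taxon W only — synapomorphy for {Taxon L, Taxon W}.
Character 4: derived state '1' in Taxon E, Taxon F, and Taxon N only — synapomorphy for {Taxon E, Taxon F, Taxon N}.
Character 5: derived state '0' in Taxon N only — an autapomorphy, so it tells us nothing about relationships among taxa.
Character 6 (derived state '0') is shared by Taxon L, Taxon W, and Taxon Y — a synapomorphy uniting that clade.
Most parsimonious ingroup topology: ((Taxon E,(Taxon F,Taxon N)),(Taxon Y,(Taxon W,Taxon L))).
Changes per character on this tree: Character 1: 1; Character 2: 1; Character 3: 1; Character 4: 1; Character 5: 1; Character 6: 1.
Total = 6.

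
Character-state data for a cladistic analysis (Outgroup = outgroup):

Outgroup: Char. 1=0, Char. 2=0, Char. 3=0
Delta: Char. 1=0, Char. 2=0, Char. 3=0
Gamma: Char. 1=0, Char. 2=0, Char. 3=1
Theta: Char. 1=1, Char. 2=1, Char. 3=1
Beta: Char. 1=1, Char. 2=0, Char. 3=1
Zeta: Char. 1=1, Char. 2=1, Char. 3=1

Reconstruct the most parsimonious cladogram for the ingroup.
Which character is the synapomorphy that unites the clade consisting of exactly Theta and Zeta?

The outgroup has state '0' for every character, so '1' is the derived state throughout.
Char. 1 (derived state '1') is shared by Beta, Theta, and Zeta — a synapomorphy uniting that clade.
Char. 2: derived state '1' in Theta and Zeta only — synapomorphy for {Theta, Zeta}.
Only Beta, Gamma, Theta, and Zeta show the derived state '1' for Char. 3, supporting them as a clade.
Most parsimonious ingroup topology: (Delta,(Gamma,((Theta,Zeta),Beta))).
The clade {Theta, Zeta} is supported by Char. 2: its derived state '1' occurs in exactly those taxa and in no other taxon (including the outgroup).

Char. 2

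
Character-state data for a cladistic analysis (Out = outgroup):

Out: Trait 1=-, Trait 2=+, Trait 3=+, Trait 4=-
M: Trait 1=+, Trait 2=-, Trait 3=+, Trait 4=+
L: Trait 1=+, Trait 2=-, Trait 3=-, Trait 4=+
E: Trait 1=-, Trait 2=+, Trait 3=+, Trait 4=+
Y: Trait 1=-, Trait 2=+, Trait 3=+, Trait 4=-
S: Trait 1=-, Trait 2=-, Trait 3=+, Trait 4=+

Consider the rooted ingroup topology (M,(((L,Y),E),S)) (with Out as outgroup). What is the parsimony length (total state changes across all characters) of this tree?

Map each character onto (M,(((L,Y),E),S)) (rooted by Out) and count the minimum state changes it requires (Fitch parsimony):
Trait 1: 2; Trait 2: 3; Trait 3: 1; Trait 4: 2.
Total tree length = 8.

8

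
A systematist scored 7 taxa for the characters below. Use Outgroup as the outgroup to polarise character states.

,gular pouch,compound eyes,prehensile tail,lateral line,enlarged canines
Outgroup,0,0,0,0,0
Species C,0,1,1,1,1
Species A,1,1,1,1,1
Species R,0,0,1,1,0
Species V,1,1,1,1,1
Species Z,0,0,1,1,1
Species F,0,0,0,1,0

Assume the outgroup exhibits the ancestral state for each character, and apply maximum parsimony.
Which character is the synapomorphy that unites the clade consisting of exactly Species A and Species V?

gular pouch

The outgroup has state '0' for every character, so '1' is the derived state throughout.
gular pouch (derived state '1') is shared by Species A and Species V — a synapomorphy uniting that clade.
Only Species A, Species C, and Species V show the derived state '1' for compound eyes, supporting them as a clade.
prehensile tail: derived state '1' in Species A, Species C, Species R, Species V, and Species Z only — synapomorphy for {Species A, Species C, Species R, Species V, Species Z}.
lateral line (derived state '1') is shared by all ingroup taxa — unites the whole ingroup.
Only Species A, Species C, Species V, and Species Z show the derived state '1' for enlarged canines, supporting them as a clade.
Most parsimonious ingroup topology: ((((Species C,(Species A,Species V)),Species Z),Species R),Species F).
The clade {Species A, Species V} is supported by gular pouch: its derived state '1' occurs in exactly those taxa and in no other taxon (including the outgroup).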